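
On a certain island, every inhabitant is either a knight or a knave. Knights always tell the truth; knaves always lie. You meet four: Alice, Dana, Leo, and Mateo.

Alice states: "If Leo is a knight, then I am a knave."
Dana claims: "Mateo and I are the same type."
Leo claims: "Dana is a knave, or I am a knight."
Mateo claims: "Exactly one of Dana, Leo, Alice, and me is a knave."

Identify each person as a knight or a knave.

Consider Alice. Suppose Alice is a knave.
Then Alice's own statement would have to be false, but it can't be — contradiction.
So Alice is a knight.
Consider Dana. Suppose Dana is a knave.
Then no assignment of the remaining roles makes every statement match its speaker's type — contradiction.
So Dana is a knight.
Consider Leo. Suppose Leo is a knight.
Then Alice's statement comes out false, contradicting Alice being a knight.
So Leo is a knave.
Consider Mateo. Suppose Mateo is a knave.
Then Dana's statement comes out false, contradicting Dana being a knight.
So Mateo is a knight.

Alice: knight, Dana: knight, Leo: knave, Mateo: knight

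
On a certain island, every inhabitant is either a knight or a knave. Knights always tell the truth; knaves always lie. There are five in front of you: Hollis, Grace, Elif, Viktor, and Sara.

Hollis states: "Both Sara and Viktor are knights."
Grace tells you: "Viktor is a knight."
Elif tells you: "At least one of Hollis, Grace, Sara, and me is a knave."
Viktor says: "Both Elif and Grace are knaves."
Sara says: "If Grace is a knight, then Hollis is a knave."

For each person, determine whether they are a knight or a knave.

Hollis: knave, Grace: knave, Elif: knight, Viktor: knave, Sara: knight

Consider Hollis. Suppose Hollis is a knight.
Then no assignment of the remaining roles makes every statement match its speaker's type — contradiction.
So Hollis is a knave.
With that fixed, Elif's statement is true, so Elif is a knight.
With that fixed, Viktor's statement is false, so Viktor is a knave.
With that fixed, Sara's statement is true, so Sara is a knight.
With that fixed, Grace's statement is false, so Grace is a knave.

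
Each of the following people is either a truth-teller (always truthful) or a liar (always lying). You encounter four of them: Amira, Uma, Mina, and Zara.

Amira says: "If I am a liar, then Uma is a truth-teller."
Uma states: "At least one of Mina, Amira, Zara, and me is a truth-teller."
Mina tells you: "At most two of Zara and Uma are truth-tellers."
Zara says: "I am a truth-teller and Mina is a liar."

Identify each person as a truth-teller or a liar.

Regardless of anyone's role, Mina's statement is true, so Mina is a truth-teller.
With that fixed, Zara's statement is false, so Zara is a liar.
With that fixed, Uma's statement is true, so Uma is a truth-teller.
With that fixed, Amira's statement is true, so Amira is a truth-teller.

Amira: truth-teller, Uma: truth-teller, Mina: truth-teller, Zara: liar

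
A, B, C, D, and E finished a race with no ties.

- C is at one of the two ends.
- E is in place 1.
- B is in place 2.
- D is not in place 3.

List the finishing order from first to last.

From clue 1: C is in {1,5}.
From clues 1–2: E → place 1, C → place 5.
From clues 1–3: B → place 2.
From clues 1–4: A → place 3, D → place 4.

E, B, A, D, C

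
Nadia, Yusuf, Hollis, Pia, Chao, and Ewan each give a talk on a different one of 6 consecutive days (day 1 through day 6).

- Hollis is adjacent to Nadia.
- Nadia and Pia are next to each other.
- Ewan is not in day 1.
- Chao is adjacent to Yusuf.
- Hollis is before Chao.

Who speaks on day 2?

Nadia

With clues 1–4, Ewan, Hollis, and Pia are ruled out for day 2.
With clues 1–5, Chao and Yusuf are ruled out for day 2.
So day 2 is Nadia.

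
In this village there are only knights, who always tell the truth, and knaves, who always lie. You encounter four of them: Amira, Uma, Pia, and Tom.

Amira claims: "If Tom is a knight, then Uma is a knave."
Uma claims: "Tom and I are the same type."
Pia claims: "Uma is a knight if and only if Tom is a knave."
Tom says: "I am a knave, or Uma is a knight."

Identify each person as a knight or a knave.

Consider Amira. Suppose Amira is a knight.
Then no assignment of the remaining roles makes every statement match its speaker's type — contradiction.
So Amira is a knave.
Consider Uma. Suppose Uma is a knave.
Then Amira's statement comes out true, contradicting Amira being a knave.
So Uma is a knight.
With that fixed, Tom's statement is true, so Tom is a knight.
With that fixed, Pia's statement is false, so Pia is a knave.

Amira: knave, Uma: knight, Pia: knave, Tom: knight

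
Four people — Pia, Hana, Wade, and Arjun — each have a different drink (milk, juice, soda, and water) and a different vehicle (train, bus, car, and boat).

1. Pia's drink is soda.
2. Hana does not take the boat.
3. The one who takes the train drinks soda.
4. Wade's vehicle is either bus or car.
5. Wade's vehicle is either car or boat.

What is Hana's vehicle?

With clues 1–2, boat is impossible for Hana's vehicle.
With clues 1–3, train is impossible for Hana's vehicle.
With clues 1–5, car is impossible for Hana's vehicle.
That leaves bus.

bus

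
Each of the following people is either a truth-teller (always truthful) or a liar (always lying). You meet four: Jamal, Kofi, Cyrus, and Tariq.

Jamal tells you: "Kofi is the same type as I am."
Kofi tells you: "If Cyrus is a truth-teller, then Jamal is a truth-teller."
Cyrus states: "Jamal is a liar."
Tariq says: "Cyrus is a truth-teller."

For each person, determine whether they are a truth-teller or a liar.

Consider Jamal. Suppose Jamal is a liar.
Then no assignment of the remaining roles makes every statement match its speaker's type — contradiction.
So Jamal is a truth-teller.
With that fixed, Kofi's statement is true, so Kofi is a truth-teller.
With that fixed, Cyrus's statement is false, so Cyrus is a liar.
With that fixed, Tariq's statement is false, so Tariq is a liar.

Jamal: truth-teller, Kofi: truth-teller, Cyrus: liar, Tariq: liar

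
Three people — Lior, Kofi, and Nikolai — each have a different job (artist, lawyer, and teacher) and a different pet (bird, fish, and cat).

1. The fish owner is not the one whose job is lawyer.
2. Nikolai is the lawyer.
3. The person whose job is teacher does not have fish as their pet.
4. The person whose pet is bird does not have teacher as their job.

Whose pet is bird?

With clues 1–4, Kofi and Lior are impossible for the one with pet bird.
That leaves Nikolai.

Nikolai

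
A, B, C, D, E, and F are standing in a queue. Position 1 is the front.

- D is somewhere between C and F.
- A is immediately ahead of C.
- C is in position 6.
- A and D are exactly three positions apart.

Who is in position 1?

With clue 1, D is ruled out for position 1.
With clues 1–2, C is ruled out for position 1.
With clues 1–3, A is ruled out for position 1.
With clues 1–4, B and E are ruled out for position 1.
So position 1 is F.

F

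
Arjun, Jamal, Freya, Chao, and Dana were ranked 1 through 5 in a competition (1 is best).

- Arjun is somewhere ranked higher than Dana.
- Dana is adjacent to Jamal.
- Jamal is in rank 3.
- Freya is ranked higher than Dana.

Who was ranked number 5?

With clue 1, Arjun is ruled out for rank 5.
With clues 1–3, Dana and Jamal are ruled out for rank 5.
With clues 1–4, Freya is ruled out for rank 5.
So rank 5 is Chao.

Chao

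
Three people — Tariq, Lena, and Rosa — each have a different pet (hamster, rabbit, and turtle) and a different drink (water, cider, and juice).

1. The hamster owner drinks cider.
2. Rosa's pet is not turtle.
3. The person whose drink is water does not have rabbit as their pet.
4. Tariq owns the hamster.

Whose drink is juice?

With clues 1–4, Lena and Tariq are impossible for the one with drink juice.
That leaves Rosa.

Rosa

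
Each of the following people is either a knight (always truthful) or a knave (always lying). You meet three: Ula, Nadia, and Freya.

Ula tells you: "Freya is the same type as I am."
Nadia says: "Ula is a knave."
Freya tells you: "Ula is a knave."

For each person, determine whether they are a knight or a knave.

Ula: knave, Nadia: knight, Freya: knight

Consider Ula. Suppose Ula is a knight.
Then no assignment of the remaining roles makes every statement match its speaker's type — contradiction.
So Ula is a knave.
With that fixed, Nadia's statement is true, so Nadia is a knight.
With that fixed, Freya's statement is true, so Freya is a knight.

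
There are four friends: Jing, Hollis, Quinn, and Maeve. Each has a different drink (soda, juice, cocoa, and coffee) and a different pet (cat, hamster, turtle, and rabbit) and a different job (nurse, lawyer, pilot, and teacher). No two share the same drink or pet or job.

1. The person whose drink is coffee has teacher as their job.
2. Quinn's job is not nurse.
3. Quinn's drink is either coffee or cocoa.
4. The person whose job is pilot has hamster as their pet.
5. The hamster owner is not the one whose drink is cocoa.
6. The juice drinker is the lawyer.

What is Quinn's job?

teacher

With clues 1–2, nurse is impossible for Quinn's job.
With clues 1–5, pilot is impossible for Quinn's job.
With clues 1–6, lawyer is impossible for Quinn's job.
That leaves teacher.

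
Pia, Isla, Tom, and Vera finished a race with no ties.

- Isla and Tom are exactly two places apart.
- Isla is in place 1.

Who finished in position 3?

Tom

With clues 1–2, Isla, Pia, and Vera are ruled out for place 3.
So place 3 is Tom.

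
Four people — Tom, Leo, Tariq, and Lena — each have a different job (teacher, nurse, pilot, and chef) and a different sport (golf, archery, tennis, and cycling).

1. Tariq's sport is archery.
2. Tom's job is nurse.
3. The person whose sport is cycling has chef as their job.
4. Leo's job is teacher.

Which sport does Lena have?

Clue 1 rules out archery for Lena's sport.
With clues 1–4, golf and tennis are impossible for Lena's sport.
That leaves cycling.

cycling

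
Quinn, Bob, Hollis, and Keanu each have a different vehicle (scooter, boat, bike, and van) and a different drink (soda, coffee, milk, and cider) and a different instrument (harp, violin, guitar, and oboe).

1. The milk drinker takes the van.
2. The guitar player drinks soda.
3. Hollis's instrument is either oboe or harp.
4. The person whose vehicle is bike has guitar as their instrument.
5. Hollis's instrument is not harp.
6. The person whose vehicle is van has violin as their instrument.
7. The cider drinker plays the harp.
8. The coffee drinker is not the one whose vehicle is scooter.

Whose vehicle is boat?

Hollis

With clues 1–8, Bob, Keanu, and Quinn are impossible for the one with vehicle boat.
That leaves Hollis.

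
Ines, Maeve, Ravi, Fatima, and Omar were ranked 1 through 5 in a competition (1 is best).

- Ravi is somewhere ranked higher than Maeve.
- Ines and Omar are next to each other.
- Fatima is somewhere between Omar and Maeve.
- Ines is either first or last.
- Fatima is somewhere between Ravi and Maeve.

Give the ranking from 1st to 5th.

Ines, Omar, Ravi, Fatima, Maeve

From clue 1: Maeve is in {2,3,4,5}.
From clues 1–3: Maeve is in {2,5}.
From clues 1–4: Ines is in {1,5}.
From clues 1–5: Ines → rank 1, Omar → rank 2, Ravi → rank 3, Fatima → rank 4, Maeve → rank 5.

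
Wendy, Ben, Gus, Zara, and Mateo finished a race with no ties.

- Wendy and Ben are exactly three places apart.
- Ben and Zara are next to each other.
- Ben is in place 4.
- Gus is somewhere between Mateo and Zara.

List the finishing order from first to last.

From clue 1: Wendy is in {1,2,4,5}.
From clues 1–3: Wendy → place 1, Ben → place 4.
From clues 1–4: Mateo → place 2, Gus → place 3, Zara → place 5.

Wendy, Mateo, Gus, Ben, Zara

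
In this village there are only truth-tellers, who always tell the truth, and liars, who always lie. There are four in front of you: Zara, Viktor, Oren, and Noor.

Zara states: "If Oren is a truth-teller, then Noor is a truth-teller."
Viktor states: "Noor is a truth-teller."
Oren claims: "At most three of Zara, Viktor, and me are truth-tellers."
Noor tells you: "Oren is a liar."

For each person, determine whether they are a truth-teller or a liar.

Zara: liar, Viktor: liar, Oren: truth-teller, Noor: liar

Regardless of anyone's role, Oren's statement is true, so Oren is a truth-teller.
With that fixed, Noor's statement is false, so Noor is a liar.
With that fixed, Zara's statement is false, so Zara is a liar.
With that fixed, Viktor's statement is false, so Viktor is a liar.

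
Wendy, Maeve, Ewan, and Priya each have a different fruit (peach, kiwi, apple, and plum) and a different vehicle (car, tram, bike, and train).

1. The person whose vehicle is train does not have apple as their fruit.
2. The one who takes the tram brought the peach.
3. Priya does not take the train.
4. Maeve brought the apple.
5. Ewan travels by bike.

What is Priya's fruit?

With clues 1–4, apple is impossible for Priya's fruit.
With clues 1–5, kiwi and plum are impossible for Priya's fruit.
That leaves peach.

peach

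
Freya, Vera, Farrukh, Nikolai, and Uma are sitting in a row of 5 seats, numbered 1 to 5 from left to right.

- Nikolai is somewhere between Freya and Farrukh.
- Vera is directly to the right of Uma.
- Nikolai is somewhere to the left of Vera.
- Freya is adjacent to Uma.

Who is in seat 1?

Farrukh

With clue 1, Nikolai is ruled out for seat 1.
With clues 1–2, Vera is ruled out for seat 1.
With clues 1–3, Uma is ruled out for seat 1.
With clues 1–4, Freya is ruled out for seat 1.
So seat 1 is Farrukh.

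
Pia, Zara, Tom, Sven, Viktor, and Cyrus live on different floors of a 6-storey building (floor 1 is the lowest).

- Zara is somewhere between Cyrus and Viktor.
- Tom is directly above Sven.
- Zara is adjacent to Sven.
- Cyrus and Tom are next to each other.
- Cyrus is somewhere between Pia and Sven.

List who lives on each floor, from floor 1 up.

From clue 1: Zara is in {2,3,4,5}.
From clues 1–3: Zara is in {2,3}.
From clues 1–5: Viktor → floor 1, Zara → floor 2, Sven → floor 3, Tom → floor 4, Cyrus → floor 5, Pia → floor 6.

Viktor, Zara, Sven, Tom, Cyrus, Pia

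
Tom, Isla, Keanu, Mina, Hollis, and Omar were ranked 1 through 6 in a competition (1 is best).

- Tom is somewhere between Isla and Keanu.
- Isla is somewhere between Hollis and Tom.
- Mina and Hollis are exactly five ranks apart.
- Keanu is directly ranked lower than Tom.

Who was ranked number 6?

With clue 1, Tom is ruled out for rank 6.
With clues 1–2, Isla is ruled out for rank 6.
With clues 1–3, Keanu and Omar are ruled out for rank 6.
With clues 1–4, Hollis is ruled out for rank 6.
So rank 6 is Mina.

Mina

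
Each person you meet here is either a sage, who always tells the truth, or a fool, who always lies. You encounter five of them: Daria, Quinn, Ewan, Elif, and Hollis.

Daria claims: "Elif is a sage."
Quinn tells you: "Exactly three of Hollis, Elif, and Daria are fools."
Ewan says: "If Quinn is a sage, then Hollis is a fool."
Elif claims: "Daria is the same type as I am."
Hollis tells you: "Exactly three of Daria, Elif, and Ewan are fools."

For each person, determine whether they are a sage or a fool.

Consider Daria. Suppose Daria is a fool.
Then whichever role Elif has, Elif's statement has the wrong truth value — contradiction.
So Daria is a sage.
With that fixed, Quinn's statement is false, so Quinn is a fool.
With that fixed, Ewan's statement is true, so Ewan is a sage.
With that fixed, Hollis's statement is false, so Hollis is a fool.
Consider Elif. Suppose Elif is a fool.
Then Daria's statement comes out false, contradicting Daria being a sage.
So Elif is a sage.

Daria: sage, Quinn: fool, Ewan: sage, Elif: sage, Hollis: fool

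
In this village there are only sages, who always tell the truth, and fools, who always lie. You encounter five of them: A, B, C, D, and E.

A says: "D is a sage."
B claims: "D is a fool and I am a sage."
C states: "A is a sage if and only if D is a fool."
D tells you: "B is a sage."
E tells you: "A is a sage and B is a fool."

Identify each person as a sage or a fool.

A: fool, B: fool, C: fool, D: fool, E: fool

Consider A. Suppose A is a sage.
Then no assignment of the remaining roles makes every statement match its speaker's type — contradiction.
So A is a fool.
With that fixed, E's statement is false, so E is a fool.
Consider B. Suppose B is a sage.
Then no assignment of the remaining roles makes every statement match its speaker's type — contradiction.
So B is a fool.
With that fixed, D's statement is false, so D is a fool.
With that fixed, C's statement is false, so C is a fool.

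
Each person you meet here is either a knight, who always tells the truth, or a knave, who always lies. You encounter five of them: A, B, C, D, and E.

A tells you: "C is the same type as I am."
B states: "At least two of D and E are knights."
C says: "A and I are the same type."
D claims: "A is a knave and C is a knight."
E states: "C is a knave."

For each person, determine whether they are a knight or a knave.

Consider A. Suppose A is a knave.
Then whichever role C has, C's statement has the wrong truth value — contradiction.
So A is a knight.
With that fixed, D's statement is false, so D is a knave.
With that fixed, B's statement is false, so B is a knave.
Consider C. Suppose C is a knave.
Then A's statement comes out false, contradicting A being a knight.
So C is a knight.
With that fixed, E's statement is false, so E is a knave.

A: knight, B: knave, C: knight, D: knave, E: knave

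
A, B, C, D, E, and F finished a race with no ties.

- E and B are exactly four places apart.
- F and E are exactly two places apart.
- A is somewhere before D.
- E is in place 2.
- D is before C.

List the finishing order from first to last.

A, E, D, F, C, B

From clue 1: B is in {1,2,5,6}.
From clues 1–2: F is in {3,4}.
From clues 1–4: E → place 2, F → place 4, B → place 6.
From clues 1–5: A → place 1, D → place 3, C → place 5.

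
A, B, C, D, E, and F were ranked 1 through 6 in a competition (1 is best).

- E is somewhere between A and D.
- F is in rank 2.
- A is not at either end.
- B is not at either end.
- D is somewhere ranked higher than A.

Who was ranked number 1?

With clue 1, E is ruled out for rank 1.
With clues 1–2, F is ruled out for rank 1.
With clues 1–3, A is ruled out for rank 1.
With clues 1–4, B is ruled out for rank 1.
With clues 1–5, C is ruled out for rank 1.
So rank 1 is D.

D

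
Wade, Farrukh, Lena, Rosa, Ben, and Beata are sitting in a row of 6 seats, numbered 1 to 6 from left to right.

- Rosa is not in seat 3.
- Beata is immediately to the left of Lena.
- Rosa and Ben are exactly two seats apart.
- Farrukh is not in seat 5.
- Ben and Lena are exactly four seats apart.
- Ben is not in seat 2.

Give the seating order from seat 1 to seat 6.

From clue 1: Rosa is in {1,2,4,5,6}.
From clues 1–2: Lena is in {2,3,4,5,6}.
From clues 1–3: Lena is in {2,3,5,6}.
From clues 1–5: Rosa → seat 4.
From clues 1–6: Beata → seat 1, Lena → seat 2, Farrukh → seat 3, Wade → seat 5, Ben → seat 6.

Beata, Lena, Farrukh, Rosa, Wade, Ben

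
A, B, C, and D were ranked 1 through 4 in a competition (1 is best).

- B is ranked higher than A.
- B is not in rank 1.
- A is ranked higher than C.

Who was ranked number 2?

With clues 1–2, A is ruled out for rank 2.
With clues 1–3, C and D are ruled out for rank 2.
So rank 2 is B.

B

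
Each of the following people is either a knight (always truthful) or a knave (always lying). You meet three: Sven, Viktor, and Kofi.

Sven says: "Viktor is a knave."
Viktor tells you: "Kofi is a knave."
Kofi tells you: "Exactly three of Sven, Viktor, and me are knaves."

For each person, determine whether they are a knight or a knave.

Consider Sven. Suppose Sven is a knight.
Then no assignment of the remaining roles makes every statement match its speaker's type — contradiction.
So Sven is a knave.
Consider Viktor. Suppose Viktor is a knave.
Then Sven's statement comes out true, contradicting Sven being a knave.
So Viktor is a knight.
With that fixed, Kofi's statement is false, so Kofi is a knave.

Sven: knave, Viktor: knight, Kofi: knave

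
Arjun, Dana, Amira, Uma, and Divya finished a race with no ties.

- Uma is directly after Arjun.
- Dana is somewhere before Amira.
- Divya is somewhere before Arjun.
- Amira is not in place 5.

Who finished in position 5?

Uma

With clue 1, Arjun is ruled out for place 5.
With clues 1–2, Dana is ruled out for place 5.
With clues 1–3, Divya is ruled out for place 5.
With clues 1–4, Amira is ruled out for place 5.
So place 5 is Uma.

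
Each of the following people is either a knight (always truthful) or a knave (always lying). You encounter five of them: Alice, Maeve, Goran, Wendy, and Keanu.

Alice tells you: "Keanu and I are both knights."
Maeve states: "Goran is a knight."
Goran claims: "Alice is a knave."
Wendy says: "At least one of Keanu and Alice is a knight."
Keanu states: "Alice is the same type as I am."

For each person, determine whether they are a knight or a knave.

Alice: knight, Maeve: knave, Goran: knave, Wendy: knight, Keanu: knight

Consider Alice. Suppose Alice is a knave.
Then whichever role Keanu has, Keanu's statement has the wrong truth value — contradiction.
So Alice is a knight.
With that fixed, Goran's statement is false, so Goran is a knave.
With that fixed, Wendy's statement is true, so Wendy is a knight.
With that fixed, Maeve's statement is false, so Maeve is a knave.
Consider Keanu. Suppose Keanu is a knave.
Then Alice's statement comes out false, contradicting Alice being a knight.
So Keanu is a knight.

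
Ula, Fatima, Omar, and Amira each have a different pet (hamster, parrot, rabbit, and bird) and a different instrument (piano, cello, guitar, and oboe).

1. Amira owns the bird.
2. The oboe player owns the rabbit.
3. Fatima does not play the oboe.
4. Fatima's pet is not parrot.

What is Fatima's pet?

hamster

Clue 1 rules out bird for Fatima's pet.
With clues 1–3, rabbit is impossible for Fatima's pet.
With clues 1–4, parrot is impossible for Fatima's pet.
That leaves hamster.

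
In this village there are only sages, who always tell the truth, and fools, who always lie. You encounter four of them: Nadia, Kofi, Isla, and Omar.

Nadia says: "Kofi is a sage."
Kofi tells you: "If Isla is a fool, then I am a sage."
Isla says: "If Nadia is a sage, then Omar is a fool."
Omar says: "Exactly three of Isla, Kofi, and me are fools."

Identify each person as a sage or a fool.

Nadia: sage, Kofi: sage, Isla: sage, Omar: fool

Consider Nadia. Suppose Nadia is a fool.
Then no assignment of the remaining roles makes every statement match its speaker's type — contradiction.
So Nadia is a sage.
Consider Kofi. Suppose Kofi is a fool.
Then Nadia's statement comes out false, contradicting Nadia being a sage.
So Kofi is a sage.
With that fixed, Omar's statement is false, so Omar is a fool.
With that fixed, Isla's statement is true, so Isla is a sage.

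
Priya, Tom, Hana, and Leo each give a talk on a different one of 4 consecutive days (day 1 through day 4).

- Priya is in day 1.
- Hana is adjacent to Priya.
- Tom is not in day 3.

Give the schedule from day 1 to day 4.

From clue 1: Priya → day 1.
From clues 1–2: Hana → day 2.
From clues 1–3: Leo → day 3, Tom → day 4.

Priya, Hana, Leo, Tom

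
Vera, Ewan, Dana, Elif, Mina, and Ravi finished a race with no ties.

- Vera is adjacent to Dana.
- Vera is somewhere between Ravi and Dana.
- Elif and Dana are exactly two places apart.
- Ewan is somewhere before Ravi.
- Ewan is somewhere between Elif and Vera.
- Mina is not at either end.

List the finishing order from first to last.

Elif, Ewan, Dana, Vera, Mina, Ravi

From clues 1–2: Vera is in {2,3,4,5}.
From clues 1–5: Vera is in {4,5}.
From clues 1–6: Elif → place 1, Ewan → place 2, Dana → place 3, Vera → place 4, Mina → place 5, Ravi → place 6.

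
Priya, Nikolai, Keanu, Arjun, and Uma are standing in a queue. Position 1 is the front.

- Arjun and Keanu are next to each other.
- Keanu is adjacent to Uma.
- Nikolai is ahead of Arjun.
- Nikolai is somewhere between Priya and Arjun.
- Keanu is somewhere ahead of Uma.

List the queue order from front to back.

Priya, Nikolai, Arjun, Keanu, Uma

From clues 1–2: Keanu is in {2,3,4}.
From clues 1–3: Nikolai is in {1,2}.
From clues 1–4: Priya → position 1, Nikolai → position 2, Keanu → position 4.
From clues 1–5: Arjun → position 3, Uma → position 5.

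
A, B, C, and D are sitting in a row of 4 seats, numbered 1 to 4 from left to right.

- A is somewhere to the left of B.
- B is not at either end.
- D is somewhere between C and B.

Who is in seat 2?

B

With clues 1–3, A, C, and D are ruled out for seat 2.
So seat 2 is B.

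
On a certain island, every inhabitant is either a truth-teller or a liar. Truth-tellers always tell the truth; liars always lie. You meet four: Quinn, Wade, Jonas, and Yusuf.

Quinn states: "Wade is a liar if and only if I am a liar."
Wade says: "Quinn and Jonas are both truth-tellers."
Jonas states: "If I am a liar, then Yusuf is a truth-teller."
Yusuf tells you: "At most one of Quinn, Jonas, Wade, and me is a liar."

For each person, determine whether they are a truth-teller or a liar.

Consider Quinn. Suppose Quinn is a liar.
Then no assignment of the remaining roles makes every statement match its speaker's type — contradiction.
So Quinn is a truth-teller.
Consider Wade. Suppose Wade is a liar.
Then Quinn's statement comes out false, contradicting Quinn being a truth-teller.
So Wade is a truth-teller.
Consider Jonas. Suppose Jonas is a liar.
Then Wade's statement comes out false, contradicting Wade being a truth-teller.
So Jonas is a truth-teller.
With that fixed, Yusuf's statement is true, so Yusuf is a truth-teller.

Quinn: truth-teller, Wade: truth-teller, Jonas: truth-teller, Yusuf: truth-teller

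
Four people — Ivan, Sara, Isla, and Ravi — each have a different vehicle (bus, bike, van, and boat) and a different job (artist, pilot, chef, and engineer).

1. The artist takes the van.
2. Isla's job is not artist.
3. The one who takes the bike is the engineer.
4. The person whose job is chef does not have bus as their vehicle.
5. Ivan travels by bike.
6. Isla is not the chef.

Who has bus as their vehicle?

With clues 1–5, Ivan is impossible for the one with vehicle bus.
With clues 1–6, Ravi and Sara are impossible for the one with vehicle bus.
That leaves Isla.

Isla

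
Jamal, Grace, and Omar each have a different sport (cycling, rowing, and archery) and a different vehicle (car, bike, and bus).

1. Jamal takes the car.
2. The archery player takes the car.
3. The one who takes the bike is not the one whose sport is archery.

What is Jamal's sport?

With clues 1–2, cycling and rowing are impossible for Jamal's sport.
That leaves archery.

archery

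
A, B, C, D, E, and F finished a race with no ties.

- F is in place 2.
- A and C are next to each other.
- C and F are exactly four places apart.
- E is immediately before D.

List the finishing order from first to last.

B, F, E, D, A, C

From clue 1: F → place 2.
From clues 1–2: A is in {3,4,5,6}.
From clues 1–3: A → place 5, C → place 6.
From clues 1–4: B → place 1, E → place 3, D → place 4.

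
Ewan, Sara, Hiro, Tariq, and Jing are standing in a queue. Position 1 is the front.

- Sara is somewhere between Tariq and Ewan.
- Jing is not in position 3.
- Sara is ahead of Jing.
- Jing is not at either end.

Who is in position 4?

Jing

With clues 1–3, Sara is ruled out for position 4.
With clues 1–4, Ewan, Hiro, and Tariq are ruled out for position 4.
So position 4 is Jing.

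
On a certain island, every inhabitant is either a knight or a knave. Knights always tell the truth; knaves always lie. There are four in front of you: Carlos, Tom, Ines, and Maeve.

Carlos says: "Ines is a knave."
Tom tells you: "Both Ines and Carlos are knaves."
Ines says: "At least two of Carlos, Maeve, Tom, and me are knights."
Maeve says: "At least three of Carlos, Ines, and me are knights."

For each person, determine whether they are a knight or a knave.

Consider Carlos. Suppose Carlos is a knave.
Then no assignment of the remaining roles makes every statement match its speaker's type — contradiction.
So Carlos is a knight.
With that fixed, Tom's statement is false, so Tom is a knave.
Consider Ines. Suppose Ines is a knight.
Then Carlos's statement comes out false, contradicting Carlos being a knight.
So Ines is a knave.
With that fixed, Maeve's statement is false, so Maeve is a knave.

Carlos: knight, Tom: knave, Ines: knave, Maeve: knave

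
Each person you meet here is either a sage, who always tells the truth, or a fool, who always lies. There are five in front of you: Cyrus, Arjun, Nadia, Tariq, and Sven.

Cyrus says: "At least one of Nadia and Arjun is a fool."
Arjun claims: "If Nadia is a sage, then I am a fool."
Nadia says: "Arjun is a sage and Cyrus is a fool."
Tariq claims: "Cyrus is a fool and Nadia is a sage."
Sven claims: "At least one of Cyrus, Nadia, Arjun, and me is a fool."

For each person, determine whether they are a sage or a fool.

Consider Cyrus. Suppose Cyrus is a fool.
Then no assignment of the remaining roles makes every statement match its speaker's type — contradiction.
So Cyrus is a sage.
With that fixed, Nadia's statement is false, so Nadia is a fool.
With that fixed, Tariq's statement is false, so Tariq is a fool.
With that fixed, Sven's statement is true, so Sven is a sage.
With that fixed, Arjun's statement is true, so Arjun is a sage.

Cyrus: sage, Arjun: sage, Nadia: fool, Tariq: fool, Sven: sage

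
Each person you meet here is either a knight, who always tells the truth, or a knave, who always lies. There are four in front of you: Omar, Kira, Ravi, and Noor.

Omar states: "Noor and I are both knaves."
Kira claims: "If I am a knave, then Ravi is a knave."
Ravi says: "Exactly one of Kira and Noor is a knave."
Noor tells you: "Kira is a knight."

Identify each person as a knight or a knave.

Consider Omar. Suppose Omar is a knight.
Then Omar's own statement would have to be true, but it can't be — contradiction.
So Omar is a knave.
Consider Kira. Suppose Kira is a knave.
Then no assignment of the remaining roles makes every statement match its speaker's type — contradiction.
So Kira is a knight.
With that fixed, Noor's statement is true, so Noor is a knight.
With that fixed, Ravi's statement is false, so Ravi is a knave.

Omar: knave, Kira: knight, Ravi: knave, Noor: knight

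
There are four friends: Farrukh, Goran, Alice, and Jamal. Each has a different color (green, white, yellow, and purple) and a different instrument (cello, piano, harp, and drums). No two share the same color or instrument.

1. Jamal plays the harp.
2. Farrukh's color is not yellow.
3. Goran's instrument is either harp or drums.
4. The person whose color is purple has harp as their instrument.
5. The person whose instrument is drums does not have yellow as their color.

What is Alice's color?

With clues 1–4, purple is impossible for Alice's color.
With clues 1–5, green and white are impossible for Alice's color.
That leaves yellow.

yellow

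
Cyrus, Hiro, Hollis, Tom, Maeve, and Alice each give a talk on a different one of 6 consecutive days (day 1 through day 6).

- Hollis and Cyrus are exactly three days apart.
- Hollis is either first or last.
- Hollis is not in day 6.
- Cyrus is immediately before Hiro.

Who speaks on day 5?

With clues 1–2, Cyrus and Hollis are ruled out for day 5.
With clues 1–4, Alice, Maeve, and Tom are ruled out for day 5.
So day 5 is Hiro.

Hiro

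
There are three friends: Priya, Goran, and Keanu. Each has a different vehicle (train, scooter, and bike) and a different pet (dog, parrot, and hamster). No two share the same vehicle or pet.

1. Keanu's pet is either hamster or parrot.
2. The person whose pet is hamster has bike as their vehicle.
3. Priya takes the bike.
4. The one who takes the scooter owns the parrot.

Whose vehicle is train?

With clues 1–3, Priya is impossible for the one with vehicle train.
With clues 1–4, Keanu is impossible for the one with vehicle train.
That leaves Goran.

Goran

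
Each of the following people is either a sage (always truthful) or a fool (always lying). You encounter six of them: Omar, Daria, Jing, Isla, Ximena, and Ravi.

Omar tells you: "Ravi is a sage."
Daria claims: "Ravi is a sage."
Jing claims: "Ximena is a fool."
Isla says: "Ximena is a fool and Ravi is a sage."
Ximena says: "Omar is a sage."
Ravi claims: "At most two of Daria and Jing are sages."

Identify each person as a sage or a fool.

Omar: sage, Daria: sage, Jing: fool, Isla: fool, Ximena: sage, Ravi: sage

Regardless of anyone's role, Ravi's statement is true, so Ravi is a sage.
With that fixed, Omar's statement is true, so Omar is a sage.
With that fixed, Daria's statement is true, so Daria is a sage.
With that fixed, Ximena's statement is true, so Ximena is a sage.
With that fixed, Jing's statement is false, so Jing is a fool.
With that fixed, Isla's statement is false, so Isla is a fool.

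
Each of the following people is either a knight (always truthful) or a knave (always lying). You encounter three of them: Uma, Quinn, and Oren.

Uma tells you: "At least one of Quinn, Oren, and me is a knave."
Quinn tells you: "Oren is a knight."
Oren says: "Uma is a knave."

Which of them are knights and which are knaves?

Consider Uma. Suppose Uma is a knave.
Then Uma's own statement would have to be false, but it can't be — contradiction.
So Uma is a knight.
With that fixed, Oren's statement is false, so Oren is a knave.
With that fixed, Quinn's statement is false, so Quinn is a knave.

Uma: knight, Quinn: knave, Oren: knave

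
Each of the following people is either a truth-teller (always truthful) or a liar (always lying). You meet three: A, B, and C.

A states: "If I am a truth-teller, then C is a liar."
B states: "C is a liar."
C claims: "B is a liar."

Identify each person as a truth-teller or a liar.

Consider A. Suppose A is a liar.
Then A's own statement would have to be false, but it can't be — contradiction.
So A is a truth-teller.
Consider B. Suppose B is a liar.
Then no assignment of the remaining roles makes every statement match its speaker's type — contradiction.
So B is a truth-teller.
With that fixed, C's statement is false, so C is a liar.

A: truth-teller, B: truth-teller, C: liar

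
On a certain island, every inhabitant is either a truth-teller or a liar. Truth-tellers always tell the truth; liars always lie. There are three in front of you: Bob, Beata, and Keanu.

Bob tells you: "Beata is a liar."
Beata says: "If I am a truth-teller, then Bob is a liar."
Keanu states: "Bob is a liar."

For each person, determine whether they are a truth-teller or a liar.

Consider Bob. Suppose Bob is a truth-teller.
Then whichever role Beata has, Beata's statement has the wrong truth value — contradiction.
So Bob is a liar.
With that fixed, Beata's statement is true, so Beata is a truth-teller.
With that fixed, Keanu's statement is true, so Keanu is a truth-teller.

Bob: liar, Beata: truth-teller, Keanu: truth-teller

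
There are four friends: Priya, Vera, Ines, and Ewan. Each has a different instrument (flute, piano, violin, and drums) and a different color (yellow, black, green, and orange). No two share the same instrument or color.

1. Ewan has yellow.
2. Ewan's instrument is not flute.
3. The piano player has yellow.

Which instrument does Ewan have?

With clues 1–2, flute is impossible for Ewan's instrument.
With clues 1–3, drums and violin are impossible for Ewan's instrument.
That leaves piano.

piano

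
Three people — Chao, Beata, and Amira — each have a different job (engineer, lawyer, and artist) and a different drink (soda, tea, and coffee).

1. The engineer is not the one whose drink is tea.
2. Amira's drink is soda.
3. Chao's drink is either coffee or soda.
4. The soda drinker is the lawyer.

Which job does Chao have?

With clues 1–4, artist and lawyer are impossible for Chao's job.
That leaves engineer.

engineer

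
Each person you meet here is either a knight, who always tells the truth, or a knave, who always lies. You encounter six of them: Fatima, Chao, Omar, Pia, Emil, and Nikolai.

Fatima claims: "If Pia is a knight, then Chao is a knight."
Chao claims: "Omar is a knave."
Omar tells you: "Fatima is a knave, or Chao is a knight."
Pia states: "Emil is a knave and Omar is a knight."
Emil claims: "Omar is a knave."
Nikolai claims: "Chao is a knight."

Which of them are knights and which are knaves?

Consider Fatima. Suppose Fatima is a knight.
Then no assignment of the remaining roles makes every statement match its speaker's type — contradiction.
So Fatima is a knave.
With that fixed, Omar's statement is true, so Omar is a knight.
With that fixed, Emil's statement is false, so Emil is a knave.
With that fixed, Chao's statement is false, so Chao is a knave.
With that fixed, Pia's statement is true, so Pia is a knight.
With that fixed, Nikolai's statement is false, so Nikolai is a knave.

Fatima: knave, Chao: knave, Omar: knight, Pia: knight, Emil: knave, Nikolai: knave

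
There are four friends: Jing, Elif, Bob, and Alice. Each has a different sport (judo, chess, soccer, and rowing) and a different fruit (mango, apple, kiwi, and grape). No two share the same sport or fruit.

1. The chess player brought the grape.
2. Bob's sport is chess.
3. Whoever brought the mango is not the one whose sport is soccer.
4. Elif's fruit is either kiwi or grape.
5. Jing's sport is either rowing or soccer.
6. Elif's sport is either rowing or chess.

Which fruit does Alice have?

mango

With clues 1–2, grape is impossible for Alice's fruit.
With clues 1–4, kiwi is impossible for Alice's fruit.
With clues 1–6, apple is impossible for Alice's fruit.
That leaves mango.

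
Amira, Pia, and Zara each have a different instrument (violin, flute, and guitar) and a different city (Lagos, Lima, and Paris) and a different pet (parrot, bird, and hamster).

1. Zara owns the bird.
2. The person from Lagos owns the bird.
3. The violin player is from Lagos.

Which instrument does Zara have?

violin

With clues 1–3, flute and guitar are impossible for Zara's instrument.
That leaves violin.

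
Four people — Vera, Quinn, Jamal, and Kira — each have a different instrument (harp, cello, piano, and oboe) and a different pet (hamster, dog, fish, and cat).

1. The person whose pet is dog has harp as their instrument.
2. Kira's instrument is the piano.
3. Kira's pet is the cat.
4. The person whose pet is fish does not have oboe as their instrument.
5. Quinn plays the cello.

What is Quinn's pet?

fish

With clues 1–3, cat is impossible for Quinn's pet.
With clues 1–5, dog and hamster are impossible for Quinn's pet.
That leaves fish.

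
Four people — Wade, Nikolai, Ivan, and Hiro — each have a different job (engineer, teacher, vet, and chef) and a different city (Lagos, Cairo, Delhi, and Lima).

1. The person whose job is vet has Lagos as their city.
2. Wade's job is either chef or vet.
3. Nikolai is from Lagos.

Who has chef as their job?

Wade

With clues 1–3, Hiro, Ivan, and Nikolai are impossible for the one with job chef.
That leaves Wade.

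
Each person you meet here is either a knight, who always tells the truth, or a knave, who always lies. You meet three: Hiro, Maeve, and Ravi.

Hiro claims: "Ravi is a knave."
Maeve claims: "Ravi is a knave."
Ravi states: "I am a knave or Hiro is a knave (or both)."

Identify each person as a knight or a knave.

Consider Hiro. Suppose Hiro is a knight.
Then whichever role Ravi has, Ravi's statement has the wrong truth value — contradiction.
So Hiro is a knave.
With that fixed, Ravi's statement is true, so Ravi is a knight.
With that fixed, Maeve's statement is false, so Maeve is a knave.

Hiro: knave, Maeve: knave, Ravi: knight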